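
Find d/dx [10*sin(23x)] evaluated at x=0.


Apply the chain rule to differentiate 10*sin(23x):
d/dx [10*sin(23x)]
= 10 * cos(23x) * d/dx(23x)
= 10 * 23 * cos(23x)
= 230 * cos(23x)
Evaluate at x = 0:
= 230 * cos(0)
= 230 * 1
= 230

230


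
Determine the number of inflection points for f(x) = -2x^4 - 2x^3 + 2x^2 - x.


Inflection points occur where f''(x) = 0 and concavity changes.
f(x) = -2x^4 - 2x^3 + 2x^2 - x
f'(x) = -8x^3 - 6x^2 + 4x - 1
f''(x) = -24x^2 - 12x + 4
This is a quadratic in x. Use the discriminant to count real roots.
Discriminant = (-12)^2 - 4 * (-24) * 4
= 144 - (-384)
= 528
Since discriminant > 0, f''(x) = 0 has 2 distinct real solutions.
A quadratic with two distinct real roots changes sign at each root, so concavity changes at both.
Number of inflection points: 2

2


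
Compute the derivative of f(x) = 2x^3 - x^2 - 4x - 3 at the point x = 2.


Differentiate f(x) = 2x^3 - x^2 - 4x - 3 term by term:
f'(x) = 6x^2 - 2x - 4
Substitute x = 2:
f'(2) = 6 * 2^2 - 2 * 2 - 4
= 24 - 4 - 4
= 16

16


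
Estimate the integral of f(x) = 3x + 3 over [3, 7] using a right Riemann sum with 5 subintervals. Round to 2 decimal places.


Right Riemann sum uses right endpoints of each subinterval.
Interval: [3, 7], n = 5
dx = (7 - 3) / 5 = 4/5
Right endpoints: [19/5, 23/5, 27/5, 31/5, 7]
f values: [72/5, 84/5, 96/5, 108/5, 24]
Sum = dx * (sum of f values)
= 4/5 * 96
= 384/5 = 76.80

76.80


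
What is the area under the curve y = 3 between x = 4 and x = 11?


The area under a constant function y = 3 is a rectangle.
Width = 11 - 4 = 7
Height = 3
Area = width * height
= 7 * 3
= 21

21


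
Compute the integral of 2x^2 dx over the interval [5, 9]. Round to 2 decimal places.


Find the antiderivative of 2x^2:
F(x) = 2/3 * x^3
Apply the Fundamental Theorem of Calculus:
F(9) - F(5)
= 2/3 * 9^3 - 2/3 * 5^3
= 2/3 * (729 - 125)
= 2/3 * 604
= 1208/3 ≈ 402.67

402.67


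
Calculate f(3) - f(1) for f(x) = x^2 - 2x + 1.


Net change = f(b) - f(a)
f(x) = x^2 - 2x + 1
Compute f(3):
f(3) = 1 * 3^2 - 2 * 3 + 1
= 9 - 6 + 1
= 4
Compute f(1):
f(1) = 1 * 1^2 - 2 * 1 + 1
= 1 - 2 + 1
= 0
Net change = 4 - 0 = 4

4


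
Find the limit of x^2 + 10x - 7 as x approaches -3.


Since polynomials are continuous, we use direct substitution.
lim(x->-3) of x^2 + 10x - 7
= 1 * (-3)^2 + 10 * (-3) - 7
= 9 - 30 - 7
= -28

-28


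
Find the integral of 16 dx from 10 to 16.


The integral of a constant k over [a, b] equals k * (b - a).
integral from 10 to 16 of 16 dx
= 16 * (16 - 10)
= 16 * 6
= 96

96


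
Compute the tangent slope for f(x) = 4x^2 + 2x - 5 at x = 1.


The slope of the tangent line equals f'(x) at the point.
f(x) = 4x^2 + 2x - 5
f'(x) = 8x + 2
At x = 1:
f'(1) = 8 * 1 + 2
= 8 + 2
= 10

10


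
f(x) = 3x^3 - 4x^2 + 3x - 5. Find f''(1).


First derivative:
f'(x) = 9x^2 - 8x + 3
Second derivative:
f''(x) = 18x - 8
Substitute x = 1:
f''(1) = 18 * 1 - 8
= 18 - 8
= 10

10


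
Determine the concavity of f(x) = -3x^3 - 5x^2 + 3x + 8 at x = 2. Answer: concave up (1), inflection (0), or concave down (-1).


Concavity is determined by the sign of f''(x).
f(x) = -3x^3 - 5x^2 + 3x + 8
f'(x) = -9x^2 - 10x + 3
f''(x) = -18x - 10
f''(2) = -18 * 2 - 10
= -36 - 10
= -46
Since f''(2) < 0, the function is concave down (-1)

-1


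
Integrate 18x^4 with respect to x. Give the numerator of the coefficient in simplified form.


Apply the power rule for integration:
integral of ax^n dx = a/(n+1) * x^(n+1) + C
integral of 18x^4 dx
= 18/5 * x^5 + C
The coefficient in lowest terms is 18/5, and its numerator is 18

18


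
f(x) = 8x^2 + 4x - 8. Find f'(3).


Differentiate term by term using power and sum rules:
f(x) = 8x^2 + 4x - 8
f'(x) = 16x + 4
Substitute x = 3:
f'(3) = 16 * 3 + 4
= 48 + 4
= 52

52


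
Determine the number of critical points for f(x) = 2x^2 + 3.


Find where f'(x) = 0:
f'(x) = 4x
Set f'(x) = 0:
4x = 0
x = 0 / 4 = 0
This is a linear equation in x, so there is exactly one solution.
Number of critical points: 1

1


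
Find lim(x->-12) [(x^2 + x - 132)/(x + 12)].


Direct substitution gives 0/0, so we factor the numerator.
Factor: (x^2 + x - 132) = (x + 12)(x - 11)
Cancel the common factor (x + 12):
(x^2 + x - 132)/(x + 12) = (x - 11)
Now substitute x = -12:
= (-12) - (11) = -23

-23


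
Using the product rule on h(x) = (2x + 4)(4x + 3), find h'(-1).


Let u(x) = 2x + 4 and v(x) = 4x + 3
u'(x) = 2
v'(x) = 4
Product rule: h'(x) = u'(x)*v(x) + u(x)*v'(x)
= 2 * (4x + 3) + (2x + 4) * 4
At x = -1:
u(-1) = 2 * (-1) + 4 = 2
v(-1) = 4 * (-1) + 3 = -1
h'(-1) = 2 * (-1) + 2 * 4
= -2 + 8
= 6

6


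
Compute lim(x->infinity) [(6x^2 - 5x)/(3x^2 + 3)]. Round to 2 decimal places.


For limits at infinity with equal-degree polynomials,
we compare leading coefficients.
Numerator leading term: 6x^2
Denominator leading term: 3x^2
Divide both by x^2:
lim = (6 - 5/x) / (3 + 3/x^2)
As x -> infinity, the 1/x and 1/x^2 terms vanish:
= 6/3 = 2 = 2.00

2.00


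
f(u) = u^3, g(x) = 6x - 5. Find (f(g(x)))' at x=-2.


Using the chain rule: (f(g(x)))' = f'(g(x)) * g'(x)
First, find g(-2):
g(-2) = 6 * (-2) - 5 = -17
Next, f'(u) = 3u^2
And g'(x) = 6
So f'(g(-2)) * g'(-2)
= 3 * (-17)^2 * 6
= 3 * 289 * 6
= 5202

5202


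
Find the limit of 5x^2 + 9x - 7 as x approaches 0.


Since polynomials are continuous, we use direct substitution.
lim(x->0) of 5x^2 + 9x - 7
= 5 * 0^2 + 9 * 0 - 7
= 0 + 0 - 7
= -7

-7


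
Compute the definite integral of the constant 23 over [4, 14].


The integral of a constant k over [a, b] equals k * (b - a).
integral from 4 to 14 of 23 dx
= 23 * (14 - 4)
= 23 * 10
= 230

230


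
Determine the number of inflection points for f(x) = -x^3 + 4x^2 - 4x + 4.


Inflection points occur where f''(x) = 0 and concavity changes.
f(x) = -x^3 + 4x^2 - 4x + 4
f'(x) = -3x^2 + 8x - 4
f''(x) = -6x + 8
Set f''(x) = 0:
-6x + 8 = 0
x = -8 / (-6) = 4/3
Since f''(x) is linear (degree 1), it changes sign at this point.
Therefore there is exactly 1 inflection point.

1


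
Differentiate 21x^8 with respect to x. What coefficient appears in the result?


We apply the power rule: d/dx [ax^n] = a*n * x^(n-1)
d/dx [21x^8]
= 21 * 8 * x^(8-1)
= 168x^7
The coefficient is 168

168


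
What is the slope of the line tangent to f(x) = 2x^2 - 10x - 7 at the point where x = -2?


The slope of the tangent line equals f'(x) at the point.
f(x) = 2x^2 - 10x - 7
f'(x) = 4x - 10
At x = -2:
f'(-2) = 4 * (-2) - 10
= -8 - 10
= -18

-18


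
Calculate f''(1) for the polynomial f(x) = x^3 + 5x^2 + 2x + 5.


First derivative:
f'(x) = 3x^2 + 10x + 2
Second derivative:
f''(x) = 6x + 10
Substitute x = 1:
f''(1) = 6 * 1 + 10
= 6 + 10
= 16

16


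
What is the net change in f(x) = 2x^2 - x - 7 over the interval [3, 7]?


Net change = f(b) - f(a)
f(x) = 2x^2 - x - 7
Compute f(7):
f(7) = 2 * 7^2 - 1 * 7 - 7
= 98 - 7 - 7
= 84
Compute f(3):
f(3) = 2 * 3^2 - 1 * 3 - 7
= 18 - 3 - 7
= 8
Net change = 84 - 8 = 76

76


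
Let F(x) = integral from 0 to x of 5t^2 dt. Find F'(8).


By the Fundamental Theorem of Calculus (Part 1):
If F(x) = integral from 0 to x of f(t) dt, then F'(x) = f(x)
Here f(t) = 5t^2
So F'(x) = 5x^2
Evaluate at x = 8:
F'(8) = 5 * 8^2
= 5 * 64
= 320

320


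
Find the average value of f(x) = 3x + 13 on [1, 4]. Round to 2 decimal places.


Average value = 1/(b-a) * integral from a to b of f(x) dx
First compute the integral of 3x + 13:
F(x) = (3/2)x^2 + 13x
F(4) = 3/2 * 16 + 13 * 4 = 76
F(1) = 3/2 * 1 + 13 * 1 = 29/2
Integral = 76 - 29/2 = 123/2
Average = (123/2) / (4 - 1) = (123/2) / 3
= 41/2 = 20.50

20.50


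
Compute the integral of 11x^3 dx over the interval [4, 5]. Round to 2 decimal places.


Find the antiderivative of 11x^3:
F(x) = 11/4 * x^4
Apply the Fundamental Theorem of Calculus:
F(5) - F(4)
= 11/4 * 5^4 - 11/4 * 4^4
= 11/4 * (625 - 256)
= 11/4 * 369
= 4059/4 = 1014.75

1014.75


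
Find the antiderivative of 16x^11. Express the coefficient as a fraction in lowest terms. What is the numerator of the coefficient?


Apply the power rule for integration:
integral of ax^n dx = a/(n+1) * x^(n+1) + C
integral of 16x^11 dx
= 16/12 * x^12 + C
= 4/3 * x^12 + C
The coefficient in lowest terms is 4/3, and its numerator is 4

4


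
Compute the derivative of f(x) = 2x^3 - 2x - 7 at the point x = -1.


Differentiate f(x) = 2x^3 - 2x - 7 term by term:
f'(x) = 6x^2 - 2
Substitute x = -1:
f'(-1) = 6 * (-1)^2 + 0 * (-1) - 2
= 6 + 0 - 2
= 4

4


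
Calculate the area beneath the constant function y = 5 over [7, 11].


The area under a constant function y = 5 is a rectangle.
Width = 11 - 7 = 4
Height = 5
Area = width * height
= 4 * 5
= 20

20


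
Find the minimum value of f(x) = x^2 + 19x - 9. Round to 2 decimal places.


For a quadratic f(x) = ax^2 + bx + c with a > 0, the minimum is at the vertex.
Vertex x-coordinate: x = -b/(2a)
x = -(19) / (2 * 1)
x = -19/2
Substitute back to find the minimum value:
f(-19/2) = 1 * (-19/2)^2 + 19 * (-19/2) - 9
= 361/4 - 361/2 - 9
= -397/4 = -99.25

-99.25


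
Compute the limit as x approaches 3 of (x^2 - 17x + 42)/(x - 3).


Direct substitution gives 0/0, so we factor the numerator.
Factor: (x^2 - 17x + 42) = (x - 3)(x - 14)
Cancel the common factor (x - 3):
(x^2 - 17x + 42)/(x - 3) = (x - 14)
Now substitute x = 3:
= (3) - (14) = -11

-11


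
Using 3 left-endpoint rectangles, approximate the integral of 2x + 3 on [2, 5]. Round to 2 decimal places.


Left Riemann sum uses left endpoints of each subinterval.
Interval: [2, 5], n = 3
dx = (5 - 2) / 3 = 1
Left endpoints: [2, 3, 4]
f values: [7, 9, 11]
Sum = dx * (sum of f values)
= 1 * 27
= 27 = 27.00

27.00


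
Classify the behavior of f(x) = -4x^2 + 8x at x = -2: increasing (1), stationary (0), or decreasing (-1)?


Compute f'(x) to determine behavior:
f'(x) = -8x + 8
f'(-2) = -8 * (-2) + 8
= 16 + 8
= 24
Since f'(-2) > 0, the function is increasing (1)

1


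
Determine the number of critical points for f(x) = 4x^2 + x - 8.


Find where f'(x) = 0:
f'(x) = 8x + 1
Set f'(x) = 0:
8x + 1 = 0
x = -1 / 8 = -1/8
This is a linear equation in x, so there is exactly one solution.
Number of critical points: 1

1


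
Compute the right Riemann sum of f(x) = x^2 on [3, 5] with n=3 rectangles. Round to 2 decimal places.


Right Riemann sum uses right endpoints of each subinterval.
Interval: [3, 5], n = 3
dx = (5 - 3) / 3 = 2/3
Right endpoints: [11/3, 13/3, 5]
f values: [121/9, 169/9, 25]
Sum = dx * (sum of f values)
= 2/3 * 515/9
= 1030/27 ≈ 38.15

38.15


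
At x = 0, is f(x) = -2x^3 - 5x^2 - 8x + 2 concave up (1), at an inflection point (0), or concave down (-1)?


Concavity is determined by the sign of f''(x).
f(x) = -2x^3 - 5x^2 - 8x + 2
f'(x) = -6x^2 - 10x - 8
f''(x) = -12x - 10
f''(0) = -12 * 0 - 10
= 0 - 10
= -10
Since f''(0) < 0, the function is concave down (-1)

-1


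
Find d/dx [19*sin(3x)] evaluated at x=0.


Apply the chain rule to differentiate 19*sin(3x):
d/dx [19*sin(3x)]
= 19 * cos(3x) * d/dx(3x)
= 19 * 3 * cos(3x)
= 57 * cos(3x)
Evaluate at x = 0:
= 57 * cos(0)
= 57 * 1
= 57

57


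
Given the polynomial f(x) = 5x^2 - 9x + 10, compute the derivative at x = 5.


Differentiate term by term using power and sum rules:
f(x) = 5x^2 - 9x + 10
f'(x) = 10x - 9
Substitute x = 5:
f'(5) = 10 * 5 - 9
= 50 - 9
= 41

41


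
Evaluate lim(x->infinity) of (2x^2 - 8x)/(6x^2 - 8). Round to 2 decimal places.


For limits at infinity with equal-degree polynomials,
we compare leading coefficients.
Numerator leading term: 2x^2
Denominator leading term: 6x^2
Divide both by x^2:
lim = (2 - 8/x) / (6 - 8/x^2)
As x -> infinity, the 1/x and 1/x^2 terms vanish:
= 2/6 = 1/3 ≈ 0.33

0.33


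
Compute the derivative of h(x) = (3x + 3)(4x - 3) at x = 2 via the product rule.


Let u(x) = 3x + 3 and v(x) = 4x - 3
u'(x) = 3
v'(x) = 4
Product rule: h'(x) = u'(x)*v(x) + u(x)*v'(x)
= 3 * (4x - 3) + (3x + 3) * 4
At x = 2:
u(2) = 3 * 2 + 3 = 9
v(2) = 4 * 2 - 3 = 5
h'(2) = 3 * 5 + 9 * 4
= 15 + 36
= 51

51


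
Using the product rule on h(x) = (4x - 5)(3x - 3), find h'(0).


Let u(x) = 4x - 5 and v(x) = 3x - 3
u'(x) = 4
v'(x) = 3
Product rule: h'(x) = u'(x)*v(x) + u(x)*v'(x)
= 4 * (3x - 3) + (4x - 5) * 3
At x = 0:
u(0) = 4 * 0 - 5 = -5
v(0) = 3 * 0 - 3 = -3
h'(0) = 4 * (-3) + (-5) * 3
= -12 - 15
= -27

-27


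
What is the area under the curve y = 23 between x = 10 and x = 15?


The area under a constant function y = 23 is a rectangle.
Width = 15 - 10 = 5
Height = 23
Area = width * height
= 5 * 23
= 115

115


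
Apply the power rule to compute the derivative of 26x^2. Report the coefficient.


We apply the power rule: d/dx [ax^n] = a*n * x^(n-1)
d/dx [26x^2]
= 26 * 2 * x^(2-1)
= 52x
The coefficient is 52

52


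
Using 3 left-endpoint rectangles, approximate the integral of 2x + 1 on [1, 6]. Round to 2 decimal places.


Left Riemann sum uses left endpoints of each subinterval.
Interval: [1, 6], n = 3
dx = (6 - 1) / 3 = 5/3
Left endpoints: [1, 8/3, 13/3]
f values: [3, 19/3, 29/3]
Sum = dx * (sum of f values)
= 5/3 * 19
= 95/3 ≈ 31.67

31.67


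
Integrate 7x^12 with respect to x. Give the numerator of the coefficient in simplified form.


Apply the power rule for integration:
integral of ax^n dx = a/(n+1) * x^(n+1) + C
integral of 7x^12 dx
= 7/13 * x^13 + C
The coefficient in lowest terms is 7/13, and its numerator is 7

7


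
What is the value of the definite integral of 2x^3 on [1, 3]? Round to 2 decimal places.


Find the antiderivative of 2x^3:
F(x) = 2/4 * x^4
Apply the Fundamental Theorem of Calculus:
F(3) - F(1)
= 2/4 * 3^4 - 2/4 * 1^4
= 2/4 * (81 - 1)
= 2/4 * 80
= 40 = 40.00

40.00


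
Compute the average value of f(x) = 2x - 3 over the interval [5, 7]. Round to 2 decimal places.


Average value = 1/(b-a) * integral from a to b of f(x) dx
First compute the integral of 2x - 3:
F(x) = x^2 - 3x
F(7) = 1 * 49 - 3 * 7 = 28
F(5) = 1 * 25 - 3 * 5 = 10
Integral = 28 - 10 = 18
Average = 18 / (7 - 5) = 18 / 2
= 9 = 9.00

9.00


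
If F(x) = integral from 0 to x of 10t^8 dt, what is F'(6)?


By the Fundamental Theorem of Calculus (Part 1):
If F(x) = integral from 0 to x of f(t) dt, then F'(x) = f(x)
Here f(t) = 10t^8
So F'(x) = 10x^8
Evaluate at x = 6:
F'(6) = 10 * 6^8
= 10 * 1679616
= 16796160

16796160


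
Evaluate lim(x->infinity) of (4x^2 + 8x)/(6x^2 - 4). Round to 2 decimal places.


For limits at infinity with equal-degree polynomials,
we compare leading coefficients.
Numerator leading term: 4x^2
Denominator leading term: 6x^2
Divide both by x^2:
lim = (4 + 8/x) / (6 - 4/x^2)
As x -> infinity, the 1/x and 1/x^2 terms vanish:
= 4/6 = 2/3 ≈ 0.67

0.67


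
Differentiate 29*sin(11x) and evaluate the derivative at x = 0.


Apply the chain rule to differentiate 29*sin(11x):
d/dx [29*sin(11x)]
= 29 * cos(11x) * d/dx(11x)
= 29 * 11 * cos(11x)
= 319 * cos(11x)
Evaluate at x = 0:
= 319 * cos(0)
= 319 * 1
= 319

319


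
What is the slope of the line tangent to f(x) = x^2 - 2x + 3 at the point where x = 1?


The slope of the tangent line equals f'(x) at the point.
f(x) = x^2 - 2x + 3
f'(x) = 2x - 2
At x = 1:
f'(1) = 2 * 1 - 2
= 2 - 2
= 0

0


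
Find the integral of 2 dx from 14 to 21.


The integral of a constant k over [a, b] equals k * (b - a).
integral from 14 to 21 of 2 dx
= 2 * (21 - 14)
= 2 * 7
= 14

14


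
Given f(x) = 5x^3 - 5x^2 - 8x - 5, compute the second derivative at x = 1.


First derivative:
f'(x) = 15x^2 - 10x - 8
Second derivative:
f''(x) = 30x - 10
Substitute x = 1:
f''(1) = 30 * 1 - 10
= 30 - 10
= 20

20


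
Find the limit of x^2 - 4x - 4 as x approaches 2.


Since polynomials are continuous, we use direct substitution.
lim(x->2) of x^2 - 4x - 4
= 1 * 2^2 - 4 * 2 - 4
= 4 - 8 - 4
= -8

-8


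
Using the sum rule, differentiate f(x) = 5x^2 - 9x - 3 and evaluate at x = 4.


Differentiate term by term using power and sum rules:
f(x) = 5x^2 - 9x - 3
f'(x) = 10x - 9
Substitute x = 4:
f'(4) = 10 * 4 - 9
= 40 - 9
= 31

31


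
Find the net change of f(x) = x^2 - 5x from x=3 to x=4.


Net change = f(b) - f(a)
f(x) = x^2 - 5x
Compute f(4):
f(4) = 1 * 4^2 - 5 * 4 + 0
= 16 - 20 + 0
= -4
Compute f(3):
f(3) = 1 * 3^2 - 5 * 3 + 0
= 9 - 15 + 0
= -6
Net change = -4 - (-6) = 2

2


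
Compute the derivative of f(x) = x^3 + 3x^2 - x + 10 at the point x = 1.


Differentiate f(x) = x^3 + 3x^2 - x + 10 term by term:
f'(x) = 3x^2 + 6x - 1
Substitute x = 1:
f'(1) = 3 * 1^2 + 6 * 1 - 1
= 3 + 6 - 1
= 8

8


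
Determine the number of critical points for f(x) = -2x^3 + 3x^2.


Find where f'(x) = 0:
f(x) = -2x^3 + 3x^2
f'(x) = -6x^2 + 6x
This is a quadratic in x. Use the discriminant to count real roots.
Discriminant = (6)^2 - 4 * (-6) * 0
= 36 - 0
= 36
Since discriminant > 0, f'(x) = 0 has 2 real solutions.
Number of critical points: 2

2


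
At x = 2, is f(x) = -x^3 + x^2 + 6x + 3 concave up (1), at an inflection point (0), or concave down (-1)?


Concavity is determined by the sign of f''(x).
f(x) = -x^3 + x^2 + 6x + 3
f'(x) = -3x^2 + 2x + 6
f''(x) = -6x + 2
f''(2) = -6 * 2 + 2
= -12 + 2
= -10
Since f''(2) < 0, the function is concave down (-1)

-1


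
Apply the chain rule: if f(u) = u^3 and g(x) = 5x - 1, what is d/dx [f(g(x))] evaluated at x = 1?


Using the chain rule: (f(g(x)))' = f'(g(x)) * g'(x)
First, find g(1):
g(1) = 5 * 1 - 1 = 4
Next, f'(u) = 3u^2
And g'(x) = 5
So f'(g(1)) * g'(1)
= 3 * 4^2 * 5
= 3 * 16 * 5
= 240

240


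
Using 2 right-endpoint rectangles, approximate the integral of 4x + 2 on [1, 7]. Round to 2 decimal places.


Right Riemann sum uses right endpoints of each subinterval.
Interval: [1, 7], n = 2
dx = (7 - 1) / 2 = 3
Right endpoints: [4, 7]
f values: [18, 30]
Sum = dx * (sum of f values)
= 3 * 48
= 144 = 144.00

144.00


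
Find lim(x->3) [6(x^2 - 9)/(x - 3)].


Direct substitution gives 0/0, so we factor the numerator.
Factor: 6(x^2 - 9) = 6 * (x - 3)(x + 3)
Cancel the common factor (x - 3):
6(x^2 - 9)/(x - 3) = 6 * (x + 3)
Now substitute x = 3:
= 6 * (3 + 3) = 36

36


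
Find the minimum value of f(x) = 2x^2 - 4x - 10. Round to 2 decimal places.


For a quadratic f(x) = ax^2 + bx + c with a > 0, the minimum is at the vertex.
Vertex x-coordinate: x = -b/(2a)
x = -(-4) / (2 * 2)
x = 4/4 = 1
Substitute back to find the minimum value:
f(1) = 2 * 1^2 - 4 * 1 - 10
= 2 - 4 - 10
= -12 = -12.00

-12.00


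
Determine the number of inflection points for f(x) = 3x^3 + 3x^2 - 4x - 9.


Inflection points occur where f''(x) = 0 and concavity changes.
f(x) = 3x^3 + 3x^2 - 4x - 9
f'(x) = 9x^2 + 6x - 4
f''(x) = 18x + 6
Set f''(x) = 0:
18x + 6 = 0
x = -6 / 18 = -1/3
Since f''(x) is linear (degree 1), it changes sign at this point.
Therefore there is exactly 1 inflection point.

1


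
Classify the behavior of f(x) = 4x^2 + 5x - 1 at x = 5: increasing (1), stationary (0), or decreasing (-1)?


Compute f'(x) to determine behavior:
f'(x) = 8x + 5
f'(5) = 8 * 5 + 5
= 40 + 5
= 45
Since f'(5) > 0, the function is increasing (1)

1


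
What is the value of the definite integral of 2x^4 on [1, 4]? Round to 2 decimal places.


Find the antiderivative of 2x^4:
F(x) = 2/5 * x^5
Apply the Fundamental Theorem of Calculus:
F(4) - F(1)
= 2/5 * 4^5 - 2/5 * 1^5
= 2/5 * (1024 - 1)
= 2/5 * 1023
= 2046/5 = 409.20

409.20


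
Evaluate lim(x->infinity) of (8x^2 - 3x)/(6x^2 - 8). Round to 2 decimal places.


For limits at infinity with equal-degree polynomials,
we compare leading coefficients.
Numerator leading term: 8x^2
Denominator leading term: 6x^2
Divide both by x^2:
lim = (8 - 3/x) / (6 - 8/x^2)
As x -> infinity, the 1/x and 1/x^2 terms vanish:
= 8/6 = 4/3 ≈ 1.33

1.33


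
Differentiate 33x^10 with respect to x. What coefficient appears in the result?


We apply the power rule: d/dx [ax^n] = a*n * x^(n-1)
d/dx [33x^10]
= 33 * 10 * x^(10-1)
= 330x^9
The coefficient is 330

330


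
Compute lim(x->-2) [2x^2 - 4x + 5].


Since polynomials are continuous, we use direct substitution.
lim(x->-2) of 2x^2 - 4x + 5
= 2 * (-2)^2 - 4 * (-2) + 5
= 8 + 8 + 5
= 21

21


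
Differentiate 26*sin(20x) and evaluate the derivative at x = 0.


Apply the chain rule to differentiate 26*sin(20x):
d/dx [26*sin(20x)]
= 26 * cos(20x) * d/dx(20x)
= 26 * 20 * cos(20x)
= 520 * cos(20x)
Evaluate at x = 0:
= 520 * cos(0)
= 520 * 1
= 520

520


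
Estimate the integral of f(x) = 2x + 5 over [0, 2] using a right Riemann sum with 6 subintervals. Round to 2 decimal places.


Right Riemann sum uses right endpoints of each subinterval.
Interval: [0, 2], n = 6
dx = (2 - 0) / 6 = 1/3
Right endpoints: [1/3, 2/3, 1, 4/3, 5/3, 2]
f values: [17/3, 19/3, 7, 23/3, 25/3, 9]
Sum = dx * (sum of f values)
= 1/3 * 44
= 44/3 ≈ 14.67

14.67


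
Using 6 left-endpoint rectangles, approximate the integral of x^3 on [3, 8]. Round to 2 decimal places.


Left Riemann sum uses left endpoints of each subinterval.
Interval: [3, 8], n = 6
dx = (8 - 3) / 6 = 5/6
Left endpoints: [3, 23/6, 14/3, 11/2, 19/3, 43/6]
f values: [27, 12167/216, 2744/27, 1331/8, 6859/27, 79507/216]
Sum = dx * (sum of f values)
= 5/6 * 23363/24
= 116815/144 ≈ 811.22

811.22


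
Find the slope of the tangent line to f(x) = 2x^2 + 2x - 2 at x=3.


The slope of the tangent line equals f'(x) at the point.
f(x) = 2x^2 + 2x - 2
f'(x) = 4x + 2
At x = 3:
f'(3) = 4 * 3 + 2
= 12 + 2
= 14

14


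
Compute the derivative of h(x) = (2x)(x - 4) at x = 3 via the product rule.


Let u(x) = 2x and v(x) = x - 4
u'(x) = 2
v'(x) = 1
Product rule: h'(x) = u'(x)*v(x) + u(x)*v'(x)
= 2 * (x - 4) + (2x) * 1
At x = 3:
u(3) = 2 * 3 + 0 = 6
v(3) = 1 * 3 - 4 = -1
h'(3) = 2 * (-1) + 6 * 1
= -2 + 6
= 4

4


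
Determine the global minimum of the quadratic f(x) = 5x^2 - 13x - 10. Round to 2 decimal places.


For a quadratic f(x) = ax^2 + bx + c with a > 0, the minimum is at the vertex.
Vertex x-coordinate: x = -b/(2a)
x = -(-13) / (2 * 5)
x = 13/10
Substitute back to find the minimum value:
f(13/10) = 5 * (13/10)^2 - 13 * (13/10) - 10
= 169/20 - 169/10 - 10
= -369/20 = -18.45

-18.45


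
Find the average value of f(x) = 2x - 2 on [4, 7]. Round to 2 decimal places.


Average value = 1/(b-a) * integral from a to b of f(x) dx
First compute the integral of 2x - 2:
F(x) = x^2 - 2x
F(7) = 1 * 49 - 2 * 7 = 35
F(4) = 1 * 16 - 2 * 4 = 8
Integral = 35 - 8 = 27
Average = 27 / (7 - 4) = 27 / 3
= 9 = 9.00

9.00


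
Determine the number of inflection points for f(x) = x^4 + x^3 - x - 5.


Inflection points occur where f''(x) = 0 and concavity changes.
f(x) = x^4 + x^3 - x - 5
f'(x) = 4x^3 + 3x^2 - 1
f''(x) = 12x^2 + 6x
This is a quadratic in x. Use the discriminant to count real roots.
Discriminant = (6)^2 - 4 * 12 * 0
= 36 - 0
= 36
Since discriminant > 0, f''(x) = 0 has 2 distinct real solutions.
A quadratic with two distinct real roots changes sign at each root, so concavity changes at both.
Number of inflection points: 2

2


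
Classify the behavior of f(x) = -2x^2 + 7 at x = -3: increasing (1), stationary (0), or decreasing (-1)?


Compute f'(x) to determine behavior:
f'(x) = -4x
f'(-3) = -4 * (-3) + 0
= 12 + 0
= 12
Since f'(-3) > 0, the function is increasing (1)

1


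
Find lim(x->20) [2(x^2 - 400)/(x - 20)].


Direct substitution gives 0/0, so we factor the numerator.
Factor: 2(x^2 - 400) = 2 * (x - 20)(x + 20)
Cancel the common factor (x - 20):
2(x^2 - 400)/(x - 20) = 2 * (x + 20)
Now substitute x = 20:
= 2 * (20 + 20) = 80

80


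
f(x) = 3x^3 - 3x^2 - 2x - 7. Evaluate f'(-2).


Differentiate f(x) = 3x^3 - 3x^2 - 2x - 7 term by term:
f'(x) = 9x^2 - 6x - 2
Substitute x = -2:
f'(-2) = 9 * (-2)^2 - 6 * (-2) - 2
= 36 + 12 - 2
= 46

46


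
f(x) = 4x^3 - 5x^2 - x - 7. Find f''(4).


First derivative:
f'(x) = 12x^2 - 10x - 1
Second derivative:
f''(x) = 24x - 10
Substitute x = 4:
f''(4) = 24 * 4 - 10
= 96 - 10
= 86

86


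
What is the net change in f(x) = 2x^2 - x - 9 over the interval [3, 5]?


Net change = f(b) - f(a)
f(x) = 2x^2 - x - 9
Compute f(5):
f(5) = 2 * 5^2 - 1 * 5 - 9
= 50 - 5 - 9
= 36
Compute f(3):
f(3) = 2 * 3^2 - 1 * 3 - 9
= 18 - 3 - 9
= 6
Net change = 36 - 6 = 30

30


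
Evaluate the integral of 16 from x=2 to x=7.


The integral of a constant k over [a, b] equals k * (b - a).
integral from 2 to 7 of 16 dx
= 16 * (7 - 2)
= 16 * 5
= 80

80


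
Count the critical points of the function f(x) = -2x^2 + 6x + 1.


Find where f'(x) = 0:
f'(x) = -4x + 6
Set f'(x) = 0:
-4x + 6 = 0
x = -6 / (-4) = 3/2
This is a linear equation in x, so there is exactly one solution.
Number of critical points: 1

1


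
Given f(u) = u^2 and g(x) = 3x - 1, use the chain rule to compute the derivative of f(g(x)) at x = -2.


Using the chain rule: (f(g(x)))' = f'(g(x)) * g'(x)
First, find g(-2):
g(-2) = 3 * (-2) - 1 = -7
Next, f'(u) = 2u
And g'(x) = 3
So f'(g(-2)) * g'(-2)
= 2 * (-7) * 3
= -42

-42


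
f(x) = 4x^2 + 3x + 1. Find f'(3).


Differentiate term by term using power and sum rules:
f(x) = 4x^2 + 3x + 1
f'(x) = 8x + 3
Substitute x = 3:
f'(3) = 8 * 3 + 3
= 24 + 3
= 27

27


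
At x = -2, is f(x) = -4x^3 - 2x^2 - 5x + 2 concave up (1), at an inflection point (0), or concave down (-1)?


Concavity is determined by the sign of f''(x).
f(x) = -4x^3 - 2x^2 - 5x + 2
f'(x) = -12x^2 - 4x - 5
f''(x) = -24x - 4
f''(-2) = -24 * (-2) - 4
= 48 - 4
= 44
Since f''(-2) > 0, the function is concave up (1)

1


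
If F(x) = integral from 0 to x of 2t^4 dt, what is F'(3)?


By the Fundamental Theorem of Calculus (Part 1):
If F(x) = integral from 0 to x of f(t) dt, then F'(x) = f(x)
Here f(t) = 2t^4
So F'(x) = 2x^4
Evaluate at x = 3:
F'(3) = 2 * 3^4
= 2 * 81
= 162

162


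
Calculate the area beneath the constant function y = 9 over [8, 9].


The area under a constant function y = 9 is a rectangle.
Width = 9 - 8 = 1
Height = 9
Area = width * height
= 1 * 9
= 9

9


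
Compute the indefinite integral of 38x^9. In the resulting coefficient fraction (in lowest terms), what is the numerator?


Apply the power rule for integration:
integral of ax^n dx = a/(n+1) * x^(n+1) + C
integral of 38x^9 dx
= 38/10 * x^10 + C
= 19/5 * x^10 + C
The coefficient in lowest terms is 19/5, and its numerator is 19

19


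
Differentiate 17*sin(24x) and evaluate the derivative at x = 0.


Apply the chain rule to differentiate 17*sin(24x):
d/dx [17*sin(24x)]
= 17 * cos(24x) * d/dx(24x)
= 17 * 24 * cos(24x)
= 408 * cos(24x)
Evaluate at x = 0:
= 408 * cos(0)
= 408 * 1
= 408

408


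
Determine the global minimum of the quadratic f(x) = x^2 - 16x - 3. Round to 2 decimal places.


For a quadratic f(x) = ax^2 + bx + c with a > 0, the minimum is at the vertex.
Vertex x-coordinate: x = -b/(2a)
x = -(-16) / (2 * 1)
x = 16/2 = 8
Substitute back to find the minimum value:
f(8) = 1 * 8^2 - 16 * 8 - 3
= 64 - 128 - 3
= -67 = -67.00

-67.00


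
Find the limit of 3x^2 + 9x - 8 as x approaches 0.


Since polynomials are continuous, we use direct substitution.
lim(x->0) of 3x^2 + 9x - 8
= 3 * 0^2 + 9 * 0 - 8
= 0 + 0 - 8
= -8

-8


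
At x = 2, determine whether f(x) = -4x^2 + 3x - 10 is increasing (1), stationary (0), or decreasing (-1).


Compute f'(x) to determine behavior:
f'(x) = -8x + 3
f'(2) = -8 * 2 + 3
= -16 + 3
= -13
Since f'(2) < 0, the function is decreasing (-1)

-1


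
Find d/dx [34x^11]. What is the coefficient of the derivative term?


We apply the power rule: d/dx [ax^n] = a*n * x^(n-1)
d/dx [34x^11]
= 34 * 11 * x^(11-1)
= 374x^10
The coefficient is 374

374


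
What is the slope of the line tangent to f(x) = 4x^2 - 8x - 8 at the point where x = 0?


The slope of the tangent line equals f'(x) at the point.
f(x) = 4x^2 - 8x - 8
f'(x) = 8x - 8
At x = 0:
f'(0) = 8 * 0 - 8
= 0 - 8
= -8

-8


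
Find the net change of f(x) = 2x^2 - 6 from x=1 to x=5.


Net change = f(b) - f(a)
f(x) = 2x^2 - 6
Compute f(5):
f(5) = 2 * 5^2 + 0 * 5 - 6
= 50 + 0 - 6
= 44
Compute f(1):
f(1) = 2 * 1^2 + 0 * 1 - 6
= 2 + 0 - 6
= -4
Net change = 44 - (-4) = 48

48


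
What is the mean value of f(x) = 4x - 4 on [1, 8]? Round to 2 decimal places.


Average value = 1/(b-a) * integral from a to b of f(x) dx
First compute the integral of 4x - 4:
F(x) = 2x^2 - 4x
F(8) = 2 * 64 - 4 * 8 = 96
F(1) = 2 * 1 - 4 * 1 = -2
Integral = 96 - (-2) = 98
Average = 98 / (8 - 1) = 98 / 7
= 14 = 14.00

14.00


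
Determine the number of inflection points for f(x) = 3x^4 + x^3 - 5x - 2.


Inflection points occur where f''(x) = 0 and concavity changes.
f(x) = 3x^4 + x^3 - 5x - 2
f'(x) = 12x^3 + 3x^2 - 5
f''(x) = 36x^2 + 6x
This is a quadratic in x. Use the discriminant to count real roots.
Discriminant = (6)^2 - 4 * 36 * 0
= 36 - 0
= 36
Since discriminant > 0, f''(x) = 0 has 2 distinct real solutions.
A quadratic with two distinct real roots changes sign at each root, so concavity changes at both.
Number of inflection points: 2

2


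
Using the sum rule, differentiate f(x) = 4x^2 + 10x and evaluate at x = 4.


Differentiate term by term using power and sum rules:
f(x) = 4x^2 + 10x
f'(x) = 8x + 10
Substitute x = 4:
f'(4) = 8 * 4 + 10
= 32 + 10
= 42

42


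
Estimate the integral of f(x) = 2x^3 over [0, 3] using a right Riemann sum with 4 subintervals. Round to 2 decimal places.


Right Riemann sum uses right endpoints of each subinterval.
Interval: [0, 3], n = 4
dx = (3 - 0) / 4 = 3/4
Right endpoints: [3/4, 3/2, 9/4, 3]
f values: [27/32, 27/4, 729/32, 54]
Sum = dx * (sum of f values)
= 3/4 * 675/8
= 2025/32 ≈ 63.28

63.28


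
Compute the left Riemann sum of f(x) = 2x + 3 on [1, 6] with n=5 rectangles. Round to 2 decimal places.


Left Riemann sum uses left endpoints of each subinterval.
Interval: [1, 6], n = 5
dx = (6 - 1) / 5 = 1
Left endpoints: [1, 2, 3, 4, 5]
f values: [5, 7, 9, 11, 13]
Sum = dx * (sum of f values)
= 1 * 45
= 45 = 45.00

45.00


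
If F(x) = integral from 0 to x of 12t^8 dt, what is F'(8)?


By the Fundamental Theorem of Calculus (Part 1):
If F(x) = integral from 0 to x of f(t) dt, then F'(x) = f(x)
Here f(t) = 12t^8
So F'(x) = 12x^8
Evaluate at x = 8:
F'(8) = 12 * 8^8
= 12 * 16777216
= 201326592

201326592


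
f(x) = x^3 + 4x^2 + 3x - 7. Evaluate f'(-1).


Differentiate f(x) = x^3 + 4x^2 + 3x - 7 term by term:
f'(x) = 3x^2 + 8x + 3
Substitute x = -1:
f'(-1) = 3 * (-1)^2 + 8 * (-1) + 3
= 3 - 8 + 3
= -2

-2


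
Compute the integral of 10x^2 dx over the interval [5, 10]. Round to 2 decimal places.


Find the antiderivative of 10x^2:
F(x) = 10/3 * x^3
Apply the Fundamental Theorem of Calculus:
F(10) - F(5)
= 10/3 * 10^3 - 10/3 * 5^3
= 10/3 * (1000 - 125)
= 10/3 * 875
= 8750/3 ≈ 2916.67

2916.67


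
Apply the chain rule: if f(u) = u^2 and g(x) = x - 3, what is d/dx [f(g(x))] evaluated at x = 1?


Using the chain rule: (f(g(x)))' = f'(g(x)) * g'(x)
First, find g(1):
g(1) = 1 * 1 - 3 = -2
Next, f'(u) = 2u
And g'(x) = 1
So f'(g(1)) * g'(1)
= 2 * (-2) * 1
= -4

-4


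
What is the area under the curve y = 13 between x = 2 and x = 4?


The area under a constant function y = 13 is a rectangle.
Width = 4 - 2 = 2
Height = 13
Area = width * height
= 2 * 13
= 26

26


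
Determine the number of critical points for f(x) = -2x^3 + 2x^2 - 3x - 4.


Find where f'(x) = 0:
f(x) = -2x^3 + 2x^2 - 3x - 4
f'(x) = -6x^2 + 4x - 3
This is a quadratic in x. Use the discriminant to count real roots.
Discriminant = (4)^2 - 4 * (-6) * (-3)
= 16 - 72
= -56
Since discriminant < 0, f'(x) = 0 has no real solutions.
Number of critical points: 0

0


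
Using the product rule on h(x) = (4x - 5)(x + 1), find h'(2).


Let u(x) = 4x - 5 and v(x) = x + 1
u'(x) = 4
v'(x) = 1
Product rule: h'(x) = u'(x)*v(x) + u(x)*v'(x)
= 4 * (x + 1) + (4x - 5) * 1
At x = 2:
u(2) = 4 * 2 - 5 = 3
v(2) = 1 * 2 + 1 = 3
h'(2) = 4 * 3 + 3 * 1
= 12 + 3
= 15

15


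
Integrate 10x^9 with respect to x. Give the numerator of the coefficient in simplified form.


Apply the power rule for integration:
integral of ax^n dx = a/(n+1) * x^(n+1) + C
integral of 10x^9 dx
= 10/10 * x^10 + C
= 1 * x^10 + C
The coefficient in lowest terms is 1 = 1/1, so its numerator is 1

1


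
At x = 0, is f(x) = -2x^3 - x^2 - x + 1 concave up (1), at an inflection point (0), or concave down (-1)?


Concavity is determined by the sign of f''(x).
f(x) = -2x^3 - x^2 - x + 1
f'(x) = -6x^2 - 2x - 1
f''(x) = -12x - 2
f''(0) = -12 * 0 - 2
= 0 - 2
= -2
Since f''(0) < 0, the function is concave down (-1)

-1


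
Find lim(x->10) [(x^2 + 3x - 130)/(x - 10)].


Direct substitution gives 0/0, so we factor the numerator.
Factor: (x^2 + 3x - 130) = (x - 10)(x + 13)
Cancel the common factor (x - 10):
(x^2 + 3x - 130)/(x - 10) = (x + 13)
Now substitute x = 10:
= (10) - (-13) = 23

23


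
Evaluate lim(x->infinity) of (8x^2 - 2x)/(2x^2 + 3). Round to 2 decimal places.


For limits at infinity with equal-degree polynomials,
we compare leading coefficients.
Numerator leading term: 8x^2
Denominator leading term: 2x^2
Divide both by x^2:
lim = (8 - 2/x) / (2 + 3/x^2)
As x -> infinity, the 1/x and 1/x^2 terms vanish:
= 8/2 = 4 = 4.00

4.00


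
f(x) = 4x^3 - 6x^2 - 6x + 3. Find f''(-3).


First derivative:
f'(x) = 12x^2 - 12x - 6
Second derivative:
f''(x) = 24x - 12
Substitute x = -3:
f''(-3) = 24 * (-3) - 12
= -72 - 12
= -84

-84


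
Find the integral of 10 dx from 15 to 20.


The integral of a constant k over [a, b] equals k * (b - a).
integral from 15 to 20 of 10 dx
= 10 * (20 - 15)
= 10 * 5
= 50

50


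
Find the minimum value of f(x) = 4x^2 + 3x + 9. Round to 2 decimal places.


For a quadratic f(x) = ax^2 + bx + c with a > 0, the minimum is at the vertex.
Vertex x-coordinate: x = -b/(2a)
x = -(3) / (2 * 4)
x = -3/8
Substitute back to find the minimum value:
f(-3/8) = 4 * (-3/8)^2 + 3 * (-3/8) + 9
= 9/16 - 9/8 + 9
= 135/16 ≈ 8.44

8.44


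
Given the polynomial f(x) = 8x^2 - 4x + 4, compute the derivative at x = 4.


Differentiate term by term using power and sum rules:
f(x) = 8x^2 - 4x + 4
f'(x) = 16x - 4
Substitute x = 4:
f'(4) = 16 * 4 - 4
= 64 - 4
= 60

60


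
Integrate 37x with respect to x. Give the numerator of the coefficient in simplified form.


Apply the power rule for integration:
integral of ax^n dx = a/(n+1) * x^(n+1) + C
integral of 37x dx
= 37/2 * x^2 + C
The coefficient in lowest terms is 37/2, and its numerator is 37

37


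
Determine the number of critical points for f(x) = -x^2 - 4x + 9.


Find where f'(x) = 0:
f'(x) = -2x - 4
Set f'(x) = 0:
-2x - 4 = 0
x = 4 / (-2) = -2
This is a linear equation in x, so there is exactly one solution.
Number of critical points: 1

1


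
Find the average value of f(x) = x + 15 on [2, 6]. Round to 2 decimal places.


Average value = 1/(b-a) * integral from a to b of f(x) dx
First compute the integral of x + 15:
F(x) = (1/2)x^2 + 15x
F(6) = 1/2 * 36 + 15 * 6 = 108
F(2) = 1/2 * 4 + 15 * 2 = 32
Integral = 108 - 32 = 76
Average = 76 / (6 - 2) = 76 / 4
= 19 = 19.00

19.00


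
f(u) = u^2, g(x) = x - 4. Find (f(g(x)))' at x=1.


Using the chain rule: (f(g(x)))' = f'(g(x)) * g'(x)
First, find g(1):
g(1) = 1 * 1 - 4 = -3
Next, f'(u) = 2u
And g'(x) = 1
So f'(g(1)) * g'(1)
= 2 * (-3) * 1
= -6

-6


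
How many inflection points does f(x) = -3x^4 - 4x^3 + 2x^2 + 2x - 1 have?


Inflection points occur where f''(x) = 0 and concavity changes.
f(x) = -3x^4 - 4x^3 + 2x^2 + 2x - 1
f'(x) = -12x^3 - 12x^2 + 4x + 2
f''(x) = -36x^2 - 24x + 4
This is a quadratic in x. Use the discriminant to count real roots.
Discriminant = (-24)^2 - 4 * (-36) * 4
= 576 - (-576)
= 1152
Since discriminant > 0, f''(x) = 0 has 2 distinct real solutions.
A quadratic with two distinct real roots changes sign at each root, so concavity changes at both.
Number of inflection points: 2

2


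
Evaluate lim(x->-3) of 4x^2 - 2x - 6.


Since polynomials are continuous, we use direct substitution.
lim(x->-3) of 4x^2 - 2x - 6
= 4 * (-3)^2 - 2 * (-3) - 6
= 36 + 6 - 6
= 36

36


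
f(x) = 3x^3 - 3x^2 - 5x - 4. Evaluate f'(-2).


Differentiate f(x) = 3x^3 - 3x^2 - 5x - 4 term by term:
f'(x) = 9x^2 - 6x - 5
Substitute x = -2:
f'(-2) = 9 * (-2)^2 - 6 * (-2) - 5
= 36 + 12 - 5
= 43

43


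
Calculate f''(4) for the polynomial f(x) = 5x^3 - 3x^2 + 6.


First derivative:
f'(x) = 15x^2 - 6x
Second derivative:
f''(x) = 30x - 6
Substitute x = 4:
f''(4) = 30 * 4 - 6
= 120 - 6
= 114

114


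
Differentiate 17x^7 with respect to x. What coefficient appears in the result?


We apply the power rule: d/dx [ax^n] = a*n * x^(n-1)
d/dx [17x^7]
= 17 * 7 * x^(7-1)
= 119x^6
The coefficient is 119

119


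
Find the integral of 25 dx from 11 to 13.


The integral of a constant k over [a, b] equals k * (b - a).
integral from 11 to 13 of 25 dx
= 25 * (13 - 11)
= 25 * 2
= 50

50


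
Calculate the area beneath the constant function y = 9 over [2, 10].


The area under a constant function y = 9 is a rectangle.
Width = 10 - 2 = 8
Height = 9
Area = width * height
= 8 * 9
= 72

72


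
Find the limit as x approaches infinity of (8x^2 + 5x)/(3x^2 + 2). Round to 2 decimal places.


For limits at infinity with equal-degree polynomials,
we compare leading coefficients.
Numerator leading term: 8x^2
Denominator leading term: 3x^2
Divide both by x^2:
lim = (8 + 5/x) / (3 + 2/x^2)
As x -> infinity, the 1/x and 1/x^2 terms vanish:
= 8/3 ≈ 2.67

2.67


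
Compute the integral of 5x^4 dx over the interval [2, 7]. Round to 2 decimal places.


Find the antiderivative of 5x^4:
F(x) = 5/5 * x^5
Apply the Fundamental Theorem of Calculus:
F(7) - F(2)
= 5/5 * 7^5 - 5/5 * 2^5
= 5/5 * (16807 - 32)
= 5/5 * 16775
= 16775 = 16775.00

16775.00


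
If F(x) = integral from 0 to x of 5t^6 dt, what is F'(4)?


By the Fundamental Theorem of Calculus (Part 1):
If F(x) = integral from 0 to x of f(t) dt, then F'(x) = f(x)
Here f(t) = 5t^6
So F'(x) = 5x^6
Evaluate at x = 4:
F'(4) = 5 * 4^6
= 5 * 4096
= 20480

20480


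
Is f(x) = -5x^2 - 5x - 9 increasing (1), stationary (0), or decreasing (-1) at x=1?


Compute f'(x) to determine behavior:
f'(x) = -10x - 5
f'(1) = -10 * 1 - 5
= -10 - 5
= -15
Since f'(1) < 0, the function is decreasing (-1)

-1


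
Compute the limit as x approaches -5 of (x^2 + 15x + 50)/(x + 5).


Direct substitution gives 0/0, so we factor the numerator.
Factor: (x^2 + 15x + 50) = (x + 5)(x + 10)
Cancel the common factor (x + 5):
(x^2 + 15x + 50)/(x + 5) = (x + 10)
Now substitute x = -5:
= (-5) - (-10) = 5

5


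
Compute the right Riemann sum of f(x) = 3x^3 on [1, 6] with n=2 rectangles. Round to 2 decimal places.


Right Riemann sum uses right endpoints of each subinterval.
Interval: [1, 6], n = 2
dx = (6 - 1) / 2 = 5/2
Right endpoints: [7/2, 6]
f values: [1029/8, 648]
Sum = dx * (sum of f values)
= 5/2 * 6213/8
= 31065/16 ≈ 1941.56

1941.56


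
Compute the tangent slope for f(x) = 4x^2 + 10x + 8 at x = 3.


The slope of the tangent line equals f'(x) at the point.
f(x) = 4x^2 + 10x + 8
f'(x) = 8x + 10
At x = 3:
f'(3) = 8 * 3 + 10
= 24 + 10
= 34

34


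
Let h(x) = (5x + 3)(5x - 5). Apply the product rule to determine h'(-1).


Let u(x) = 5x + 3 and v(x) = 5x - 5
u'(x) = 5
v'(x) = 5
Product rule: h'(x) = u'(x)*v(x) + u(x)*v'(x)
= 5 * (5x - 5) + (5x + 3) * 5
At x = -1:
u(-1) = 5 * (-1) + 3 = -2
v(-1) = 5 * (-1) - 5 = -10
h'(-1) = 5 * (-10) + (-2) * 5
= -50 - 10
= -60

-60


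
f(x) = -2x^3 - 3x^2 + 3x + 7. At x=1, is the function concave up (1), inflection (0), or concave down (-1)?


Concavity is determined by the sign of f''(x).
f(x) = -2x^3 - 3x^2 + 3x + 7
f'(x) = -6x^2 - 6x + 3
f''(x) = -12x - 6
f''(1) = -12 * 1 - 6
= -12 - 6
= -18
Since f''(1) < 0, the function is concave down (-1)

-1


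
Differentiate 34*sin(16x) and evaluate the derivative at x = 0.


Apply the chain rule to differentiate 34*sin(16x):
d/dx [34*sin(16x)]
= 34 * cos(16x) * d/dx(16x)
= 34 * 16 * cos(16x)
= 544 * cos(16x)
Evaluate at x = 0:
= 544 * cos(0)
= 544 * 1
= 544

544
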